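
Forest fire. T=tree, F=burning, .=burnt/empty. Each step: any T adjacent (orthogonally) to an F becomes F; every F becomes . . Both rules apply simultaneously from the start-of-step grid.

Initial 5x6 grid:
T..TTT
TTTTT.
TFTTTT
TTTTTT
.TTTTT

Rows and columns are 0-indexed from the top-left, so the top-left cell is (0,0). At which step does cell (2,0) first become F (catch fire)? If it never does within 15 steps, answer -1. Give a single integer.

Step 1: cell (2,0)='F' (+4 fires, +1 burnt)
  -> target ignites at step 1
Step 2: cell (2,0)='.' (+6 fires, +4 burnt)
Step 3: cell (2,0)='.' (+5 fires, +6 burnt)
Step 4: cell (2,0)='.' (+5 fires, +5 burnt)
Step 5: cell (2,0)='.' (+3 fires, +5 burnt)
Step 6: cell (2,0)='.' (+2 fires, +3 burnt)
Step 7: cell (2,0)='.' (+0 fires, +2 burnt)
  fire out at step 7

1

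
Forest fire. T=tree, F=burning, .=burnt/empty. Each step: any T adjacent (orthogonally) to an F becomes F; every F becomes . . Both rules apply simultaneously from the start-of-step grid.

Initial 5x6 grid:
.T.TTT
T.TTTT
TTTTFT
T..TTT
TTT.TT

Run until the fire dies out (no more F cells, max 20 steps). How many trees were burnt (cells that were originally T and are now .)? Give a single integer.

Answer: 22

Derivation:
Step 1: +4 fires, +1 burnt (F count now 4)
Step 2: +7 fires, +4 burnt (F count now 7)
Step 3: +5 fires, +7 burnt (F count now 5)
Step 4: +1 fires, +5 burnt (F count now 1)
Step 5: +2 fires, +1 burnt (F count now 2)
Step 6: +1 fires, +2 burnt (F count now 1)
Step 7: +1 fires, +1 burnt (F count now 1)
Step 8: +1 fires, +1 burnt (F count now 1)
Step 9: +0 fires, +1 burnt (F count now 0)
Fire out after step 9
Initially T: 23, now '.': 29
Total burnt (originally-T cells now '.'): 22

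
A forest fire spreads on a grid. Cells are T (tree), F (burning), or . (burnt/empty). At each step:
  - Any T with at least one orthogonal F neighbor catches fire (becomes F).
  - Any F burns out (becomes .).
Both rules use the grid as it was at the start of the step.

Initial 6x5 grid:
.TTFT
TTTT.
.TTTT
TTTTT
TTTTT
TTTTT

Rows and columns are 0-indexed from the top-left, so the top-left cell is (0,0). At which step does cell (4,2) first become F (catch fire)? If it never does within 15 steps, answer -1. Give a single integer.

Step 1: cell (4,2)='T' (+3 fires, +1 burnt)
Step 2: cell (4,2)='T' (+3 fires, +3 burnt)
Step 3: cell (4,2)='T' (+4 fires, +3 burnt)
Step 4: cell (4,2)='T' (+5 fires, +4 burnt)
Step 5: cell (4,2)='F' (+4 fires, +5 burnt)
  -> target ignites at step 5
Step 6: cell (4,2)='.' (+4 fires, +4 burnt)
Step 7: cell (4,2)='.' (+2 fires, +4 burnt)
Step 8: cell (4,2)='.' (+1 fires, +2 burnt)
Step 9: cell (4,2)='.' (+0 fires, +1 burnt)
  fire out at step 9

5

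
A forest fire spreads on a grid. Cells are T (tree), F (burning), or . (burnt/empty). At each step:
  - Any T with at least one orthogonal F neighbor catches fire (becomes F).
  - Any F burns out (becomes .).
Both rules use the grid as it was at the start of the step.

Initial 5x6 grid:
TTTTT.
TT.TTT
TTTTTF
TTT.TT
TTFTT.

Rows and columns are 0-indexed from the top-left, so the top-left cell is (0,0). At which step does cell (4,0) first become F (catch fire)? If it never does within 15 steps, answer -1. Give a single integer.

Step 1: cell (4,0)='T' (+6 fires, +2 burnt)
Step 2: cell (4,0)='F' (+7 fires, +6 burnt)
  -> target ignites at step 2
Step 3: cell (4,0)='.' (+4 fires, +7 burnt)
Step 4: cell (4,0)='.' (+3 fires, +4 burnt)
Step 5: cell (4,0)='.' (+3 fires, +3 burnt)
Step 6: cell (4,0)='.' (+1 fires, +3 burnt)
Step 7: cell (4,0)='.' (+0 fires, +1 burnt)
  fire out at step 7

2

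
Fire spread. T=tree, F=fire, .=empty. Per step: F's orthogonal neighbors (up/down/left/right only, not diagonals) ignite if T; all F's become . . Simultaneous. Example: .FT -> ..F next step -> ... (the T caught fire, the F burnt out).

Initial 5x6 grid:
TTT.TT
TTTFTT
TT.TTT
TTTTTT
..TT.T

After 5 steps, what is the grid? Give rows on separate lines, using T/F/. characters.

Step 1: 3 trees catch fire, 1 burn out
  TTT.TT
  TTF.FT
  TT.FTT
  TTTTTT
  ..TT.T
Step 2: 6 trees catch fire, 3 burn out
  TTF.FT
  TF...F
  TT..FT
  TTTFTT
  ..TT.T
Step 3: 8 trees catch fire, 6 burn out
  TF...F
  F.....
  TF...F
  TTF.FT
  ..TF.T
Step 4: 5 trees catch fire, 8 burn out
  F.....
  ......
  F.....
  TF...F
  ..F..T
Step 5: 2 trees catch fire, 5 burn out
  ......
  ......
  ......
  F.....
  .....F

......
......
......
F.....
.....F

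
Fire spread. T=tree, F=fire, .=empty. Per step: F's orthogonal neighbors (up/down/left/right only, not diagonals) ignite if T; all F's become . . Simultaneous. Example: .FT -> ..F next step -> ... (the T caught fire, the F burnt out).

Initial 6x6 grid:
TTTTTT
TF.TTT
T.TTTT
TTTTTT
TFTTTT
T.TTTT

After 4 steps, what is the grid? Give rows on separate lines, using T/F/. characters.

Step 1: 5 trees catch fire, 2 burn out
  TFTTTT
  F..TTT
  T.TTTT
  TFTTTT
  F.FTTT
  T.TTTT
Step 2: 8 trees catch fire, 5 burn out
  F.FTTT
  ...TTT
  F.TTTT
  F.FTTT
  ...FTT
  F.FTTT
Step 3: 5 trees catch fire, 8 burn out
  ...FTT
  ...TTT
  ..FTTT
  ...FTT
  ....FT
  ...FTT
Step 4: 6 trees catch fire, 5 burn out
  ....FT
  ...FTT
  ...FTT
  ....FT
  .....F
  ....FT

....FT
...FTT
...FTT
....FT
.....F
....FT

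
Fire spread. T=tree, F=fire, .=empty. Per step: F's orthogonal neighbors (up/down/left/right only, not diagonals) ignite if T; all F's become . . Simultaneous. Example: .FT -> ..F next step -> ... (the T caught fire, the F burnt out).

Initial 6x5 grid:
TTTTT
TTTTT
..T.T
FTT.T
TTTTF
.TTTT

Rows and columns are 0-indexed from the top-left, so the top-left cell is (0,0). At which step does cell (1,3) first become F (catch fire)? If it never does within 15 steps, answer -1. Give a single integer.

Step 1: cell (1,3)='T' (+5 fires, +2 burnt)
Step 2: cell (1,3)='T' (+5 fires, +5 burnt)
Step 3: cell (1,3)='T' (+4 fires, +5 burnt)
Step 4: cell (1,3)='F' (+3 fires, +4 burnt)
  -> target ignites at step 4
Step 5: cell (1,3)='.' (+3 fires, +3 burnt)
Step 6: cell (1,3)='.' (+2 fires, +3 burnt)
Step 7: cell (1,3)='.' (+1 fires, +2 burnt)
Step 8: cell (1,3)='.' (+0 fires, +1 burnt)
  fire out at step 8

4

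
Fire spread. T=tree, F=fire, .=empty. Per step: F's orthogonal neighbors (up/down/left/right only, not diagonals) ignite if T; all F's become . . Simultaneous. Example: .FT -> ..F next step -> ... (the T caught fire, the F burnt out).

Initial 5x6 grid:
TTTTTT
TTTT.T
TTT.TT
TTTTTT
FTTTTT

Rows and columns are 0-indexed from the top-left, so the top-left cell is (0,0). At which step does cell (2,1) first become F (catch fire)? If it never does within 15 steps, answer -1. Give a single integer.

Step 1: cell (2,1)='T' (+2 fires, +1 burnt)
Step 2: cell (2,1)='T' (+3 fires, +2 burnt)
Step 3: cell (2,1)='F' (+4 fires, +3 burnt)
  -> target ignites at step 3
Step 4: cell (2,1)='.' (+5 fires, +4 burnt)
Step 5: cell (2,1)='.' (+4 fires, +5 burnt)
Step 6: cell (2,1)='.' (+4 fires, +4 burnt)
Step 7: cell (2,1)='.' (+2 fires, +4 burnt)
Step 8: cell (2,1)='.' (+2 fires, +2 burnt)
Step 9: cell (2,1)='.' (+1 fires, +2 burnt)
Step 10: cell (2,1)='.' (+0 fires, +1 burnt)
  fire out at step 10

3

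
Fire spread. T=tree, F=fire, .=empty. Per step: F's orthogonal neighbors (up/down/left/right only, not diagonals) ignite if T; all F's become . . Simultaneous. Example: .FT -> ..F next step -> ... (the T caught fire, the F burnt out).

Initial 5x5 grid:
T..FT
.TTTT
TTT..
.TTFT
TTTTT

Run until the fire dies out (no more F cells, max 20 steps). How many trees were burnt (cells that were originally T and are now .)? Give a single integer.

Step 1: +5 fires, +2 burnt (F count now 5)
Step 2: +6 fires, +5 burnt (F count now 6)
Step 3: +3 fires, +6 burnt (F count now 3)
Step 4: +2 fires, +3 burnt (F count now 2)
Step 5: +0 fires, +2 burnt (F count now 0)
Fire out after step 5
Initially T: 17, now '.': 24
Total burnt (originally-T cells now '.'): 16

Answer: 16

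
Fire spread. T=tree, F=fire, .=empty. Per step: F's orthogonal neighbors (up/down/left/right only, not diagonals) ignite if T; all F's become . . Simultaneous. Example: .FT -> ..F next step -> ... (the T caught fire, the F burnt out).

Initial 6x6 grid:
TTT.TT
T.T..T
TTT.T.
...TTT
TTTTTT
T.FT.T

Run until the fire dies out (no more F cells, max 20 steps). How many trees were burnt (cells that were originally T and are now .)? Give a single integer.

Answer: 13

Derivation:
Step 1: +2 fires, +1 burnt (F count now 2)
Step 2: +2 fires, +2 burnt (F count now 2)
Step 3: +3 fires, +2 burnt (F count now 3)
Step 4: +3 fires, +3 burnt (F count now 3)
Step 5: +3 fires, +3 burnt (F count now 3)
Step 6: +0 fires, +3 burnt (F count now 0)
Fire out after step 6
Initially T: 24, now '.': 25
Total burnt (originally-T cells now '.'): 13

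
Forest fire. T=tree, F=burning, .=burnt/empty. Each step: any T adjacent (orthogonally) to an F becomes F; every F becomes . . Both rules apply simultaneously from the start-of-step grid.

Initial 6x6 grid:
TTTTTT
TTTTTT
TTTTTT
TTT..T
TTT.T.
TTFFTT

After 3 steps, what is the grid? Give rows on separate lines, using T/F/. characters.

Step 1: 3 trees catch fire, 2 burn out
  TTTTTT
  TTTTTT
  TTTTTT
  TTT..T
  TTF.T.
  TF..FT
Step 2: 5 trees catch fire, 3 burn out
  TTTTTT
  TTTTTT
  TTTTTT
  TTF..T
  TF..F.
  F....F
Step 3: 3 trees catch fire, 5 burn out
  TTTTTT
  TTTTTT
  TTFTTT
  TF...T
  F.....
  ......

TTTTTT
TTTTTT
TTFTTT
TF...T
F.....
......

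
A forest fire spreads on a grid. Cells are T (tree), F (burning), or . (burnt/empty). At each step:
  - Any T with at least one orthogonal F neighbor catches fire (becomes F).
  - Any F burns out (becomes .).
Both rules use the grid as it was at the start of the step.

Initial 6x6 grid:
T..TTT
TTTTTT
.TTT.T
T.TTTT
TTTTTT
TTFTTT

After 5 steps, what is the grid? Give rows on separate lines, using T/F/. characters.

Step 1: 3 trees catch fire, 1 burn out
  T..TTT
  TTTTTT
  .TTT.T
  T.TTTT
  TTFTTT
  TF.FTT
Step 2: 5 trees catch fire, 3 burn out
  T..TTT
  TTTTTT
  .TTT.T
  T.FTTT
  TF.FTT
  F...FT
Step 3: 5 trees catch fire, 5 burn out
  T..TTT
  TTTTTT
  .TFT.T
  T..FTT
  F...FT
  .....F
Step 4: 6 trees catch fire, 5 burn out
  T..TTT
  TTFTTT
  .F.F.T
  F...FT
  .....F
  ......
Step 5: 3 trees catch fire, 6 burn out
  T..TTT
  TF.FTT
  .....T
  .....F
  ......
  ......

T..TTT
TF.FTT
.....T
.....F
......
......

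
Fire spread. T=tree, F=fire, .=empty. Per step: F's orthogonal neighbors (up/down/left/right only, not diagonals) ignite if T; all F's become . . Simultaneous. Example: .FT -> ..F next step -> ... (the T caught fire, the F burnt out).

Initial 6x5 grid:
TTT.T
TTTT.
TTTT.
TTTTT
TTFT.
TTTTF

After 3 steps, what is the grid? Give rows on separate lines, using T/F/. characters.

Step 1: 5 trees catch fire, 2 burn out
  TTT.T
  TTTT.
  TTTT.
  TTFTT
  TF.F.
  TTFF.
Step 2: 5 trees catch fire, 5 burn out
  TTT.T
  TTTT.
  TTFT.
  TF.FT
  F....
  TF...
Step 3: 6 trees catch fire, 5 burn out
  TTT.T
  TTFT.
  TF.F.
  F...F
  .....
  F....

TTT.T
TTFT.
TF.F.
F...F
.....
F....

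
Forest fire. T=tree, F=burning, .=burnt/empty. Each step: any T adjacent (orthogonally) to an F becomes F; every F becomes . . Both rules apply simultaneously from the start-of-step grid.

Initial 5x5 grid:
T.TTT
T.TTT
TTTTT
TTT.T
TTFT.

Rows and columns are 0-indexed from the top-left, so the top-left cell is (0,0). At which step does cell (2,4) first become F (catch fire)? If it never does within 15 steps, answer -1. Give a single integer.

Step 1: cell (2,4)='T' (+3 fires, +1 burnt)
Step 2: cell (2,4)='T' (+3 fires, +3 burnt)
Step 3: cell (2,4)='T' (+4 fires, +3 burnt)
Step 4: cell (2,4)='F' (+4 fires, +4 burnt)
  -> target ignites at step 4
Step 5: cell (2,4)='.' (+4 fires, +4 burnt)
Step 6: cell (2,4)='.' (+2 fires, +4 burnt)
Step 7: cell (2,4)='.' (+0 fires, +2 burnt)
  fire out at step 7

4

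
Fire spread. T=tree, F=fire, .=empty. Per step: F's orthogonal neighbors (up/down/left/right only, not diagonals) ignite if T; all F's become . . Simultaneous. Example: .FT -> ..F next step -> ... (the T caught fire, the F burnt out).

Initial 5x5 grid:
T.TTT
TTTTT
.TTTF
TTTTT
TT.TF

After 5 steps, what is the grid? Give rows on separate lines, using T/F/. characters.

Step 1: 4 trees catch fire, 2 burn out
  T.TTT
  TTTTF
  .TTF.
  TTTTF
  TT.F.
Step 2: 4 trees catch fire, 4 burn out
  T.TTF
  TTTF.
  .TF..
  TTTF.
  TT...
Step 3: 4 trees catch fire, 4 burn out
  T.TF.
  TTF..
  .F...
  TTF..
  TT...
Step 4: 3 trees catch fire, 4 burn out
  T.F..
  TF...
  .....
  TF...
  TT...
Step 5: 3 trees catch fire, 3 burn out
  T....
  F....
  .....
  F....
  TF...

T....
F....
.....
F....
TF...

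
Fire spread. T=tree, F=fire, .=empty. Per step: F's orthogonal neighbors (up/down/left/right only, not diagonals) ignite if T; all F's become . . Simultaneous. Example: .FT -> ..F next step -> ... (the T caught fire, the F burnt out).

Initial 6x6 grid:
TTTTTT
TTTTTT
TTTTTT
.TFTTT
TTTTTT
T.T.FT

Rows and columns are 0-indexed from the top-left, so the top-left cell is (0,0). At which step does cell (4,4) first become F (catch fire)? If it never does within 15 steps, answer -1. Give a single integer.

Step 1: cell (4,4)='F' (+6 fires, +2 burnt)
  -> target ignites at step 1
Step 2: cell (4,4)='.' (+8 fires, +6 burnt)
Step 3: cell (4,4)='.' (+7 fires, +8 burnt)
Step 4: cell (4,4)='.' (+6 fires, +7 burnt)
Step 5: cell (4,4)='.' (+3 fires, +6 burnt)
Step 6: cell (4,4)='.' (+1 fires, +3 burnt)
Step 7: cell (4,4)='.' (+0 fires, +1 burnt)
  fire out at step 7

1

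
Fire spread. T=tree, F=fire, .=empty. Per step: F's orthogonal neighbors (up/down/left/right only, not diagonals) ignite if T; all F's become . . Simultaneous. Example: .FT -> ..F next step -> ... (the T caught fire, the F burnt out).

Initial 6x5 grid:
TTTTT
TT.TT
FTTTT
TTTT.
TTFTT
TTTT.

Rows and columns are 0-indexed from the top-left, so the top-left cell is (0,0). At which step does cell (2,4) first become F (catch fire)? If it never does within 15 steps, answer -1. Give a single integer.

Step 1: cell (2,4)='T' (+7 fires, +2 burnt)
Step 2: cell (2,4)='T' (+9 fires, +7 burnt)
Step 3: cell (2,4)='T' (+3 fires, +9 burnt)
Step 4: cell (2,4)='F' (+3 fires, +3 burnt)
  -> target ignites at step 4
Step 5: cell (2,4)='.' (+2 fires, +3 burnt)
Step 6: cell (2,4)='.' (+1 fires, +2 burnt)
Step 7: cell (2,4)='.' (+0 fires, +1 burnt)
  fire out at step 7

4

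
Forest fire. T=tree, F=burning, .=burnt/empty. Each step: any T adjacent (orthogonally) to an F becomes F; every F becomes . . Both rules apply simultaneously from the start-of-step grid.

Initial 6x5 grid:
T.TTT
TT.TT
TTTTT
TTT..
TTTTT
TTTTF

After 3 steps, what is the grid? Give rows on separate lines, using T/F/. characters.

Step 1: 2 trees catch fire, 1 burn out
  T.TTT
  TT.TT
  TTTTT
  TTT..
  TTTTF
  TTTF.
Step 2: 2 trees catch fire, 2 burn out
  T.TTT
  TT.TT
  TTTTT
  TTT..
  TTTF.
  TTF..
Step 3: 2 trees catch fire, 2 burn out
  T.TTT
  TT.TT
  TTTTT
  TTT..
  TTF..
  TF...

T.TTT
TT.TT
TTTTT
TTT..
TTF..
TF...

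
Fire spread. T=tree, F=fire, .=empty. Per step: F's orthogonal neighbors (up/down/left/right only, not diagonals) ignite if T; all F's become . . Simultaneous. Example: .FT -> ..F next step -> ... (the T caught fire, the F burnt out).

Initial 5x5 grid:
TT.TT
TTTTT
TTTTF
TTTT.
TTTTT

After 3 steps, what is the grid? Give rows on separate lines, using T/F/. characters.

Step 1: 2 trees catch fire, 1 burn out
  TT.TT
  TTTTF
  TTTF.
  TTTT.
  TTTTT
Step 2: 4 trees catch fire, 2 burn out
  TT.TF
  TTTF.
  TTF..
  TTTF.
  TTTTT
Step 3: 5 trees catch fire, 4 burn out
  TT.F.
  TTF..
  TF...
  TTF..
  TTTFT

TT.F.
TTF..
TF...
TTF..
TTTFT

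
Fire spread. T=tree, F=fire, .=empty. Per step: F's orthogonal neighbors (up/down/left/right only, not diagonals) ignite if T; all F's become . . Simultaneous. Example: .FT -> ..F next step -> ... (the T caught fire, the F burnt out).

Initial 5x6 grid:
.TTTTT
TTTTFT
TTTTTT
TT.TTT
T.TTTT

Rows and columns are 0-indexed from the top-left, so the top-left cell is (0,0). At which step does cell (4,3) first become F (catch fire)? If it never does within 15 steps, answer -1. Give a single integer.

Step 1: cell (4,3)='T' (+4 fires, +1 burnt)
Step 2: cell (4,3)='T' (+6 fires, +4 burnt)
Step 3: cell (4,3)='T' (+6 fires, +6 burnt)
Step 4: cell (4,3)='F' (+5 fires, +6 burnt)
  -> target ignites at step 4
Step 5: cell (4,3)='.' (+3 fires, +5 burnt)
Step 6: cell (4,3)='.' (+1 fires, +3 burnt)
Step 7: cell (4,3)='.' (+1 fires, +1 burnt)
Step 8: cell (4,3)='.' (+0 fires, +1 burnt)
  fire out at step 8

4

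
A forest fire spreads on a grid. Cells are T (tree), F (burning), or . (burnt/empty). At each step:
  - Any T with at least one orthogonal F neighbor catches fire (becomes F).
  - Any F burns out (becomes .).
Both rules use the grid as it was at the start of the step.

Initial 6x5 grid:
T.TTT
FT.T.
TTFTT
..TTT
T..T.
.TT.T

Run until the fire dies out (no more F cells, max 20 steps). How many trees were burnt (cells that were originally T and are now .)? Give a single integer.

Step 1: +6 fires, +2 burnt (F count now 6)
Step 2: +3 fires, +6 burnt (F count now 3)
Step 3: +3 fires, +3 burnt (F count now 3)
Step 4: +2 fires, +3 burnt (F count now 2)
Step 5: +0 fires, +2 burnt (F count now 0)
Fire out after step 5
Initially T: 18, now '.': 26
Total burnt (originally-T cells now '.'): 14

Answer: 14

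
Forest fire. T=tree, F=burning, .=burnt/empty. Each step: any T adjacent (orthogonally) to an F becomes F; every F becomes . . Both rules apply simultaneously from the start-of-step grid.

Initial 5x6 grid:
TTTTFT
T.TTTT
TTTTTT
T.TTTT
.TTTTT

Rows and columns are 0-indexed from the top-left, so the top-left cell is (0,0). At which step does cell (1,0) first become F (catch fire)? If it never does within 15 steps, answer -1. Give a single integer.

Step 1: cell (1,0)='T' (+3 fires, +1 burnt)
Step 2: cell (1,0)='T' (+4 fires, +3 burnt)
Step 3: cell (1,0)='T' (+5 fires, +4 burnt)
Step 4: cell (1,0)='T' (+5 fires, +5 burnt)
Step 5: cell (1,0)='F' (+5 fires, +5 burnt)
  -> target ignites at step 5
Step 6: cell (1,0)='.' (+2 fires, +5 burnt)
Step 7: cell (1,0)='.' (+2 fires, +2 burnt)
Step 8: cell (1,0)='.' (+0 fires, +2 burnt)
  fire out at step 8

5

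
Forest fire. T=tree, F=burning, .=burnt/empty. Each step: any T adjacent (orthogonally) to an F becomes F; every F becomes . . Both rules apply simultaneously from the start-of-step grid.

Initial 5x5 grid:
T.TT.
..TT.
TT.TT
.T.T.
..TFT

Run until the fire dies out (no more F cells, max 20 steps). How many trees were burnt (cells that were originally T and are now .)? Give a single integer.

Answer: 9

Derivation:
Step 1: +3 fires, +1 burnt (F count now 3)
Step 2: +1 fires, +3 burnt (F count now 1)
Step 3: +2 fires, +1 burnt (F count now 2)
Step 4: +2 fires, +2 burnt (F count now 2)
Step 5: +1 fires, +2 burnt (F count now 1)
Step 6: +0 fires, +1 burnt (F count now 0)
Fire out after step 6
Initially T: 13, now '.': 21
Total burnt (originally-T cells now '.'): 9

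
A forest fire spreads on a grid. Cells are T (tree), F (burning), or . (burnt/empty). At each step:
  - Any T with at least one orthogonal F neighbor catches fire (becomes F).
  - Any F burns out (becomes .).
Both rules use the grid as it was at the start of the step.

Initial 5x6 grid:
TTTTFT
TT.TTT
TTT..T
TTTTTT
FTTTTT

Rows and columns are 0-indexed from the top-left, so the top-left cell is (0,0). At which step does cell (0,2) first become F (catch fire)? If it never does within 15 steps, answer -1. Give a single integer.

Step 1: cell (0,2)='T' (+5 fires, +2 burnt)
Step 2: cell (0,2)='F' (+6 fires, +5 burnt)
  -> target ignites at step 2
Step 3: cell (0,2)='.' (+6 fires, +6 burnt)
Step 4: cell (0,2)='.' (+6 fires, +6 burnt)
Step 5: cell (0,2)='.' (+2 fires, +6 burnt)
Step 6: cell (0,2)='.' (+0 fires, +2 burnt)
  fire out at step 6

2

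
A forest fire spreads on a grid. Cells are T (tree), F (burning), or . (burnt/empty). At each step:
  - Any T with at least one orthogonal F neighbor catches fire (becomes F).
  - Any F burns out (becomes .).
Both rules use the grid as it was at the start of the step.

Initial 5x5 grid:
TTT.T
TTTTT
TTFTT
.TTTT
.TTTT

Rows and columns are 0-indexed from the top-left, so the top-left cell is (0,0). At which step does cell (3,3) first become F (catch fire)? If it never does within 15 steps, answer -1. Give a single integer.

Step 1: cell (3,3)='T' (+4 fires, +1 burnt)
Step 2: cell (3,3)='F' (+8 fires, +4 burnt)
  -> target ignites at step 2
Step 3: cell (3,3)='.' (+6 fires, +8 burnt)
Step 4: cell (3,3)='.' (+3 fires, +6 burnt)
Step 5: cell (3,3)='.' (+0 fires, +3 burnt)
  fire out at step 5

2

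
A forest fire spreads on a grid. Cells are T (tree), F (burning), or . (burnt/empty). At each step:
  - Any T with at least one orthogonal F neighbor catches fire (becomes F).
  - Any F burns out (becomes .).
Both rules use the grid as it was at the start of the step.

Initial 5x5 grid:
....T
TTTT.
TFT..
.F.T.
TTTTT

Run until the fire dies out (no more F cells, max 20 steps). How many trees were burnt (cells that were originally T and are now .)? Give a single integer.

Step 1: +4 fires, +2 burnt (F count now 4)
Step 2: +4 fires, +4 burnt (F count now 4)
Step 3: +2 fires, +4 burnt (F count now 2)
Step 4: +2 fires, +2 burnt (F count now 2)
Step 5: +0 fires, +2 burnt (F count now 0)
Fire out after step 5
Initially T: 13, now '.': 24
Total burnt (originally-T cells now '.'): 12

Answer: 12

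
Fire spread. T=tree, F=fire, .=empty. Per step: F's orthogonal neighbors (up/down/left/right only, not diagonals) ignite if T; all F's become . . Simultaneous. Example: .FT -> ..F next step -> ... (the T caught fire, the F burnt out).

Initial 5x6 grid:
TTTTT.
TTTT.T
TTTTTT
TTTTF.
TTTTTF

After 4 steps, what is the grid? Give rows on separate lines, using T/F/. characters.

Step 1: 3 trees catch fire, 2 burn out
  TTTTT.
  TTTT.T
  TTTTFT
  TTTF..
  TTTTF.
Step 2: 4 trees catch fire, 3 burn out
  TTTTT.
  TTTT.T
  TTTF.F
  TTF...
  TTTF..
Step 3: 5 trees catch fire, 4 burn out
  TTTTT.
  TTTF.F
  TTF...
  TF....
  TTF...
Step 4: 5 trees catch fire, 5 burn out
  TTTFT.
  TTF...
  TF....
  F.....
  TF....

TTTFT.
TTF...
TF....
F.....
TF....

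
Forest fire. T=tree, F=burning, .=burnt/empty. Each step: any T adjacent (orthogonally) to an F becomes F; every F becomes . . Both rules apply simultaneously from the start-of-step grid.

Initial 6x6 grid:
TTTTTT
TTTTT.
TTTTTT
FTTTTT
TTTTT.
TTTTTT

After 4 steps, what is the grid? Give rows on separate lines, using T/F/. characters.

Step 1: 3 trees catch fire, 1 burn out
  TTTTTT
  TTTTT.
  FTTTTT
  .FTTTT
  FTTTT.
  TTTTTT
Step 2: 5 trees catch fire, 3 burn out
  TTTTTT
  FTTTT.
  .FTTTT
  ..FTTT
  .FTTT.
  FTTTTT
Step 3: 6 trees catch fire, 5 burn out
  FTTTTT
  .FTTT.
  ..FTTT
  ...FTT
  ..FTT.
  .FTTTT
Step 4: 6 trees catch fire, 6 burn out
  .FTTTT
  ..FTT.
  ...FTT
  ....FT
  ...FT.
  ..FTTT

.FTTTT
..FTT.
...FTT
....FT
...FT.
..FTTT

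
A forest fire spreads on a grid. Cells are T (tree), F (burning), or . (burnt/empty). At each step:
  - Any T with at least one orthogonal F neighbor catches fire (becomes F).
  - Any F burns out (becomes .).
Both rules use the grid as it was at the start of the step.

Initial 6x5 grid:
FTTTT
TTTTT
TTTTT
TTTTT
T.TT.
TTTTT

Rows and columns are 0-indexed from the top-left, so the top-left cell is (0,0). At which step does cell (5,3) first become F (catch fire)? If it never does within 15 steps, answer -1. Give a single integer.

Step 1: cell (5,3)='T' (+2 fires, +1 burnt)
Step 2: cell (5,3)='T' (+3 fires, +2 burnt)
Step 3: cell (5,3)='T' (+4 fires, +3 burnt)
Step 4: cell (5,3)='T' (+5 fires, +4 burnt)
Step 5: cell (5,3)='T' (+4 fires, +5 burnt)
Step 6: cell (5,3)='T' (+4 fires, +4 burnt)
Step 7: cell (5,3)='T' (+3 fires, +4 burnt)
Step 8: cell (5,3)='F' (+1 fires, +3 burnt)
  -> target ignites at step 8
Step 9: cell (5,3)='.' (+1 fires, +1 burnt)
Step 10: cell (5,3)='.' (+0 fires, +1 burnt)
  fire out at step 10

8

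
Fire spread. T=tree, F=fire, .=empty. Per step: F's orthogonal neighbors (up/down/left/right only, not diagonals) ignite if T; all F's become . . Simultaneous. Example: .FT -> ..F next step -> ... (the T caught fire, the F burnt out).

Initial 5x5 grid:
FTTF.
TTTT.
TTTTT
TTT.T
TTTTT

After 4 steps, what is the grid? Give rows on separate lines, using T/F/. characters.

Step 1: 4 trees catch fire, 2 burn out
  .FF..
  FTTF.
  TTTTT
  TTT.T
  TTTTT
Step 2: 4 trees catch fire, 4 burn out
  .....
  .FF..
  FTTFT
  TTT.T
  TTTTT
Step 3: 4 trees catch fire, 4 burn out
  .....
  .....
  .FF.F
  FTT.T
  TTTTT
Step 4: 4 trees catch fire, 4 burn out
  .....
  .....
  .....
  .FF.F
  FTTTT

.....
.....
.....
.FF.F
FTTTT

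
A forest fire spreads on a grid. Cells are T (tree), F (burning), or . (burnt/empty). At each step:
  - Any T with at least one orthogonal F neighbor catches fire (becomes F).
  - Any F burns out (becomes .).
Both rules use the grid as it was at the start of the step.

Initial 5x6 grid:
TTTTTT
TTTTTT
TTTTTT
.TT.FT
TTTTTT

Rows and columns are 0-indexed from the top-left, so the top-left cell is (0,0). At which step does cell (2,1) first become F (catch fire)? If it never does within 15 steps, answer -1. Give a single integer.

Step 1: cell (2,1)='T' (+3 fires, +1 burnt)
Step 2: cell (2,1)='T' (+5 fires, +3 burnt)
Step 3: cell (2,1)='T' (+5 fires, +5 burnt)
Step 4: cell (2,1)='F' (+6 fires, +5 burnt)
  -> target ignites at step 4
Step 5: cell (2,1)='.' (+5 fires, +6 burnt)
Step 6: cell (2,1)='.' (+2 fires, +5 burnt)
Step 7: cell (2,1)='.' (+1 fires, +2 burnt)
Step 8: cell (2,1)='.' (+0 fires, +1 burnt)
  fire out at step 8

4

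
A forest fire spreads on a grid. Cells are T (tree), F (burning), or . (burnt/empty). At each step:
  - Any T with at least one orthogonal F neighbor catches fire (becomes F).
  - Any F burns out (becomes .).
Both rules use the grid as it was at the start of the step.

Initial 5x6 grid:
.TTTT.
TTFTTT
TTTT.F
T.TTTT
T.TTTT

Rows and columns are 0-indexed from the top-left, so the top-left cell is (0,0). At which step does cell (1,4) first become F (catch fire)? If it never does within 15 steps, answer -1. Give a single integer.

Step 1: cell (1,4)='T' (+6 fires, +2 burnt)
Step 2: cell (1,4)='F' (+9 fires, +6 burnt)
  -> target ignites at step 2
Step 3: cell (1,4)='.' (+5 fires, +9 burnt)
Step 4: cell (1,4)='.' (+2 fires, +5 burnt)
Step 5: cell (1,4)='.' (+1 fires, +2 burnt)
Step 6: cell (1,4)='.' (+0 fires, +1 burnt)
  fire out at step 6

2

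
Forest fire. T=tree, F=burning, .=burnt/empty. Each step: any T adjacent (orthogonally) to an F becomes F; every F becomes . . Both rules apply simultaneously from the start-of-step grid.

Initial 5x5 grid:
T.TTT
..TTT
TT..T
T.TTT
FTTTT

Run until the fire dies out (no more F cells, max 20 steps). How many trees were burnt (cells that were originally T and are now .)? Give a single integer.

Answer: 17

Derivation:
Step 1: +2 fires, +1 burnt (F count now 2)
Step 2: +2 fires, +2 burnt (F count now 2)
Step 3: +3 fires, +2 burnt (F count now 3)
Step 4: +2 fires, +3 burnt (F count now 2)
Step 5: +1 fires, +2 burnt (F count now 1)
Step 6: +1 fires, +1 burnt (F count now 1)
Step 7: +1 fires, +1 burnt (F count now 1)
Step 8: +2 fires, +1 burnt (F count now 2)
Step 9: +2 fires, +2 burnt (F count now 2)
Step 10: +1 fires, +2 burnt (F count now 1)
Step 11: +0 fires, +1 burnt (F count now 0)
Fire out after step 11
Initially T: 18, now '.': 24
Total burnt (originally-T cells now '.'): 17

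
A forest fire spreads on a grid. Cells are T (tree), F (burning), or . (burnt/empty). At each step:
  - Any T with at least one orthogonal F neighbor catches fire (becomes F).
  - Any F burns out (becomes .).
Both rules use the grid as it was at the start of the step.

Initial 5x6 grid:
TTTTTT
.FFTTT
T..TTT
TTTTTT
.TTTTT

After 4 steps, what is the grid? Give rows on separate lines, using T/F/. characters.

Step 1: 3 trees catch fire, 2 burn out
  TFFTTT
  ...FTT
  T..TTT
  TTTTTT
  .TTTTT
Step 2: 4 trees catch fire, 3 burn out
  F..FTT
  ....FT
  T..FTT
  TTTTTT
  .TTTTT
Step 3: 4 trees catch fire, 4 burn out
  ....FT
  .....F
  T...FT
  TTTFTT
  .TTTTT
Step 4: 5 trees catch fire, 4 burn out
  .....F
  ......
  T....F
  TTF.FT
  .TTFTT

.....F
......
T....F
TTF.FT
.TTFTT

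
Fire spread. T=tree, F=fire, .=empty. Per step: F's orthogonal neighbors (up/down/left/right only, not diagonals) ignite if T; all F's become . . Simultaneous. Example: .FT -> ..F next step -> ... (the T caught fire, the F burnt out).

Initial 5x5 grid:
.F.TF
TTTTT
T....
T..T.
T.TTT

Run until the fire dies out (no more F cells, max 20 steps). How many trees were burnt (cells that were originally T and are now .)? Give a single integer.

Answer: 9

Derivation:
Step 1: +3 fires, +2 burnt (F count now 3)
Step 2: +3 fires, +3 burnt (F count now 3)
Step 3: +1 fires, +3 burnt (F count now 1)
Step 4: +1 fires, +1 burnt (F count now 1)
Step 5: +1 fires, +1 burnt (F count now 1)
Step 6: +0 fires, +1 burnt (F count now 0)
Fire out after step 6
Initially T: 13, now '.': 21
Total burnt (originally-T cells now '.'): 9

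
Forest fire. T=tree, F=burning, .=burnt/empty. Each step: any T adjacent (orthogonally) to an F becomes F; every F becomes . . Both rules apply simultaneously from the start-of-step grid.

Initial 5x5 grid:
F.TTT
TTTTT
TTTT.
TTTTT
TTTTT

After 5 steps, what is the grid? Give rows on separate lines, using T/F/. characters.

Step 1: 1 trees catch fire, 1 burn out
  ..TTT
  FTTTT
  TTTT.
  TTTTT
  TTTTT
Step 2: 2 trees catch fire, 1 burn out
  ..TTT
  .FTTT
  FTTT.
  TTTTT
  TTTTT
Step 3: 3 trees catch fire, 2 burn out
  ..TTT
  ..FTT
  .FTT.
  FTTTT
  TTTTT
Step 4: 5 trees catch fire, 3 burn out
  ..FTT
  ...FT
  ..FT.
  .FTTT
  FTTTT
Step 5: 5 trees catch fire, 5 burn out
  ...FT
  ....F
  ...F.
  ..FTT
  .FTTT

...FT
....F
...F.
..FTT
.FTTT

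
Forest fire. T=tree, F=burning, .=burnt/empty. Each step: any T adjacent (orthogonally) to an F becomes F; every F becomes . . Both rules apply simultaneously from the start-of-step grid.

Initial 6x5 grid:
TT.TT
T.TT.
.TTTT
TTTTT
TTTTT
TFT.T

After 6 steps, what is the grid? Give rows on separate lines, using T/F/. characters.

Step 1: 3 trees catch fire, 1 burn out
  TT.TT
  T.TT.
  .TTTT
  TTTTT
  TFTTT
  F.F.T
Step 2: 3 trees catch fire, 3 burn out
  TT.TT
  T.TT.
  .TTTT
  TFTTT
  F.FTT
  ....T
Step 3: 4 trees catch fire, 3 burn out
  TT.TT
  T.TT.
  .FTTT
  F.FTT
  ...FT
  ....T
Step 4: 3 trees catch fire, 4 burn out
  TT.TT
  T.TT.
  ..FTT
  ...FT
  ....F
  ....T
Step 5: 4 trees catch fire, 3 burn out
  TT.TT
  T.FT.
  ...FT
  ....F
  .....
  ....F
Step 6: 2 trees catch fire, 4 burn out
  TT.TT
  T..F.
  ....F
  .....
  .....
  .....

TT.TT
T..F.
....F
.....
.....
.....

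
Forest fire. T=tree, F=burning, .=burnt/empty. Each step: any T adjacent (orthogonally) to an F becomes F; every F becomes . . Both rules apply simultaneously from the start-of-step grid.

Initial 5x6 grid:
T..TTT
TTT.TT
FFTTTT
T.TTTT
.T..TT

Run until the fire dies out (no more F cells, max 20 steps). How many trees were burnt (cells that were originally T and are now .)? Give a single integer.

Answer: 20

Derivation:
Step 1: +4 fires, +2 burnt (F count now 4)
Step 2: +4 fires, +4 burnt (F count now 4)
Step 3: +2 fires, +4 burnt (F count now 2)
Step 4: +3 fires, +2 burnt (F count now 3)
Step 5: +4 fires, +3 burnt (F count now 4)
Step 6: +3 fires, +4 burnt (F count now 3)
Step 7: +0 fires, +3 burnt (F count now 0)
Fire out after step 7
Initially T: 21, now '.': 29
Total burnt (originally-T cells now '.'): 20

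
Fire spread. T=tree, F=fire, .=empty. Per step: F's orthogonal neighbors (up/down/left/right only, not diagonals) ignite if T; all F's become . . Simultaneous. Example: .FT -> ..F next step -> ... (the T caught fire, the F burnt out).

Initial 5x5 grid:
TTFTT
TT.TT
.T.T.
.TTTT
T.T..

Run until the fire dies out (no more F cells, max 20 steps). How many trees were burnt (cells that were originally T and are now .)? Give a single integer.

Step 1: +2 fires, +1 burnt (F count now 2)
Step 2: +4 fires, +2 burnt (F count now 4)
Step 3: +4 fires, +4 burnt (F count now 4)
Step 4: +2 fires, +4 burnt (F count now 2)
Step 5: +2 fires, +2 burnt (F count now 2)
Step 6: +1 fires, +2 burnt (F count now 1)
Step 7: +0 fires, +1 burnt (F count now 0)
Fire out after step 7
Initially T: 16, now '.': 24
Total burnt (originally-T cells now '.'): 15

Answer: 15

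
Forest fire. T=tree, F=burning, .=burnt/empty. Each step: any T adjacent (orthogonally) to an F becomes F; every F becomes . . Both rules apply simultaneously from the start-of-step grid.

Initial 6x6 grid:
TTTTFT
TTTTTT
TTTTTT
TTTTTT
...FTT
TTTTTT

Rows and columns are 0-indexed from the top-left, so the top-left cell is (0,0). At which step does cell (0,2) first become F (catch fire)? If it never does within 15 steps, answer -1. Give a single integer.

Step 1: cell (0,2)='T' (+6 fires, +2 burnt)
Step 2: cell (0,2)='F' (+10 fires, +6 burnt)
  -> target ignites at step 2
Step 3: cell (0,2)='.' (+8 fires, +10 burnt)
Step 4: cell (0,2)='.' (+5 fires, +8 burnt)
Step 5: cell (0,2)='.' (+2 fires, +5 burnt)
Step 6: cell (0,2)='.' (+0 fires, +2 burnt)
  fire out at step 6

2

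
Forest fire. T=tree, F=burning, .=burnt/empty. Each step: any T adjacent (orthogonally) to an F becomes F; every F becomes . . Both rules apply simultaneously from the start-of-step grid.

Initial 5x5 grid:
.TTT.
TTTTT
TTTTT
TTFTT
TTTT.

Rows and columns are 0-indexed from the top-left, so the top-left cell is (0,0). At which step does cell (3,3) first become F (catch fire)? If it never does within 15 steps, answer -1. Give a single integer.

Step 1: cell (3,3)='F' (+4 fires, +1 burnt)
  -> target ignites at step 1
Step 2: cell (3,3)='.' (+7 fires, +4 burnt)
Step 3: cell (3,3)='.' (+6 fires, +7 burnt)
Step 4: cell (3,3)='.' (+4 fires, +6 burnt)
Step 5: cell (3,3)='.' (+0 fires, +4 burnt)
  fire out at step 5

1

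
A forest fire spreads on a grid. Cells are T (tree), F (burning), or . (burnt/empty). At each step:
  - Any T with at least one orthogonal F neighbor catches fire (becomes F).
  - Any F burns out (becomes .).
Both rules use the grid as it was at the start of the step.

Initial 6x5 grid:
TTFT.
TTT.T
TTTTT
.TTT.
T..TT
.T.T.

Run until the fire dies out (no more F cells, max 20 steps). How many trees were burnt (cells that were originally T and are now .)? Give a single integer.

Answer: 18

Derivation:
Step 1: +3 fires, +1 burnt (F count now 3)
Step 2: +3 fires, +3 burnt (F count now 3)
Step 3: +4 fires, +3 burnt (F count now 4)
Step 4: +4 fires, +4 burnt (F count now 4)
Step 5: +2 fires, +4 burnt (F count now 2)
Step 6: +2 fires, +2 burnt (F count now 2)
Step 7: +0 fires, +2 burnt (F count now 0)
Fire out after step 7
Initially T: 20, now '.': 28
Total burnt (originally-T cells now '.'): 18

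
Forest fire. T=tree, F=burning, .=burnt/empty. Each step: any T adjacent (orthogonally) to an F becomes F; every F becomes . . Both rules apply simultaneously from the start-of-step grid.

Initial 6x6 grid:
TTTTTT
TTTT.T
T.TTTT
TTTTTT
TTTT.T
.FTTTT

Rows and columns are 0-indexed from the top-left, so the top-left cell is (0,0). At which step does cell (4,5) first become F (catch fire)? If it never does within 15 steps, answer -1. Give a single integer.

Step 1: cell (4,5)='T' (+2 fires, +1 burnt)
Step 2: cell (4,5)='T' (+4 fires, +2 burnt)
Step 3: cell (4,5)='T' (+4 fires, +4 burnt)
Step 4: cell (4,5)='T' (+4 fires, +4 burnt)
Step 5: cell (4,5)='F' (+5 fires, +4 burnt)
  -> target ignites at step 5
Step 6: cell (4,5)='.' (+6 fires, +5 burnt)
Step 7: cell (4,5)='.' (+3 fires, +6 burnt)
Step 8: cell (4,5)='.' (+2 fires, +3 burnt)
Step 9: cell (4,5)='.' (+1 fires, +2 burnt)
Step 10: cell (4,5)='.' (+0 fires, +1 burnt)
  fire out at step 10

5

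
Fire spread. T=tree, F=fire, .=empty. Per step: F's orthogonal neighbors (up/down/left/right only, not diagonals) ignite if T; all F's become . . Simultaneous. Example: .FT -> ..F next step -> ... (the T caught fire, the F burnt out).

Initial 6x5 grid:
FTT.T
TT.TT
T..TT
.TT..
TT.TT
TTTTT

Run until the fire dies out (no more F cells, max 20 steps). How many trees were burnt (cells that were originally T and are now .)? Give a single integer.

Step 1: +2 fires, +1 burnt (F count now 2)
Step 2: +3 fires, +2 burnt (F count now 3)
Step 3: +0 fires, +3 burnt (F count now 0)
Fire out after step 3
Initially T: 21, now '.': 14
Total burnt (originally-T cells now '.'): 5

Answer: 5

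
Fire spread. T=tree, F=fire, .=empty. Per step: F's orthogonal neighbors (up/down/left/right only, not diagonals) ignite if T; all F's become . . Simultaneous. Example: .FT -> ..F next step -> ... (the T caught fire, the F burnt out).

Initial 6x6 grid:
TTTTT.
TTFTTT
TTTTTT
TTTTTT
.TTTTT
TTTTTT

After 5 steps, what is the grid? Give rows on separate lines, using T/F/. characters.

Step 1: 4 trees catch fire, 1 burn out
  TTFTT.
  TF.FTT
  TTFTTT
  TTTTTT
  .TTTTT
  TTTTTT
Step 2: 7 trees catch fire, 4 burn out
  TF.FT.
  F...FT
  TF.FTT
  TTFTTT
  .TTTTT
  TTTTTT
Step 3: 8 trees catch fire, 7 burn out
  F...F.
  .....F
  F...FT
  TF.FTT
  .TFTTT
  TTTTTT
Step 4: 6 trees catch fire, 8 burn out
  ......
  ......
  .....F
  F...FT
  .F.FTT
  TTFTTT
Step 5: 4 trees catch fire, 6 burn out
  ......
  ......
  ......
  .....F
  ....FT
  TF.FTT

......
......
......
.....F
....FT
TF.FTT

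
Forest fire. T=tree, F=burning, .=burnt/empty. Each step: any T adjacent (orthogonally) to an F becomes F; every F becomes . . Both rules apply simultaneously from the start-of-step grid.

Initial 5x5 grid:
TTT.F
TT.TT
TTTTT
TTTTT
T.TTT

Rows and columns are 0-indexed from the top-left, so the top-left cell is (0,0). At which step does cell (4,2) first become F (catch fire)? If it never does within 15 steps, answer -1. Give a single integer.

Step 1: cell (4,2)='T' (+1 fires, +1 burnt)
Step 2: cell (4,2)='T' (+2 fires, +1 burnt)
Step 3: cell (4,2)='T' (+2 fires, +2 burnt)
Step 4: cell (4,2)='T' (+3 fires, +2 burnt)
Step 5: cell (4,2)='T' (+3 fires, +3 burnt)
Step 6: cell (4,2)='F' (+4 fires, +3 burnt)
  -> target ignites at step 6
Step 7: cell (4,2)='.' (+3 fires, +4 burnt)
Step 8: cell (4,2)='.' (+3 fires, +3 burnt)
Step 9: cell (4,2)='.' (+0 fires, +3 burnt)
  fire out at step 9

6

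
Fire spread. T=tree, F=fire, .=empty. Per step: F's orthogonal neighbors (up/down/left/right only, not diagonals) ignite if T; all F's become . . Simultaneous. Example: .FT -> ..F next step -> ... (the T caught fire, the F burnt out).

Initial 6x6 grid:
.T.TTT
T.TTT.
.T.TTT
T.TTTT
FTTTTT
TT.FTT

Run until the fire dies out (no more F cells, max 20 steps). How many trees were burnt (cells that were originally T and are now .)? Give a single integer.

Answer: 23

Derivation:
Step 1: +5 fires, +2 burnt (F count now 5)
Step 2: +5 fires, +5 burnt (F count now 5)
Step 3: +4 fires, +5 burnt (F count now 4)
Step 4: +3 fires, +4 burnt (F count now 3)
Step 5: +4 fires, +3 burnt (F count now 4)
Step 6: +1 fires, +4 burnt (F count now 1)
Step 7: +1 fires, +1 burnt (F count now 1)
Step 8: +0 fires, +1 burnt (F count now 0)
Fire out after step 8
Initially T: 26, now '.': 33
Total burnt (originally-T cells now '.'): 23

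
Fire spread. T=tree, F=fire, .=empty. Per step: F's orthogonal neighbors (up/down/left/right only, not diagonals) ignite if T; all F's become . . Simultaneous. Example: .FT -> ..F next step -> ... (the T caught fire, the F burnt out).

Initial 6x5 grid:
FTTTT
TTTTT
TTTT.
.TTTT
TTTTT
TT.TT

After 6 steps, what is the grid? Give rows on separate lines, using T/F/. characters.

Step 1: 2 trees catch fire, 1 burn out
  .FTTT
  FTTTT
  TTTT.
  .TTTT
  TTTTT
  TT.TT
Step 2: 3 trees catch fire, 2 burn out
  ..FTT
  .FTTT
  FTTT.
  .TTTT
  TTTTT
  TT.TT
Step 3: 3 trees catch fire, 3 burn out
  ...FT
  ..FTT
  .FTT.
  .TTTT
  TTTTT
  TT.TT
Step 4: 4 trees catch fire, 3 burn out
  ....F
  ...FT
  ..FT.
  .FTTT
  TTTTT
  TT.TT
Step 5: 4 trees catch fire, 4 burn out
  .....
  ....F
  ...F.
  ..FTT
  TFTTT
  TT.TT
Step 6: 4 trees catch fire, 4 burn out
  .....
  .....
  .....
  ...FT
  F.FTT
  TF.TT

.....
.....
.....
...FT
F.FTT
TF.TT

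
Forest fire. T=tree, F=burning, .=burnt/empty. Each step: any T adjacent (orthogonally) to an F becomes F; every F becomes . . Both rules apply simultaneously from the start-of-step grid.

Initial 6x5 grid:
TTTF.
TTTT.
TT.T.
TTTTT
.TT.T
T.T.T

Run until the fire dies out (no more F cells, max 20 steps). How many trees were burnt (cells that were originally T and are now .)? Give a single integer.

Step 1: +2 fires, +1 burnt (F count now 2)
Step 2: +3 fires, +2 burnt (F count now 3)
Step 3: +3 fires, +3 burnt (F count now 3)
Step 4: +4 fires, +3 burnt (F count now 4)
Step 5: +4 fires, +4 burnt (F count now 4)
Step 6: +4 fires, +4 burnt (F count now 4)
Step 7: +0 fires, +4 burnt (F count now 0)
Fire out after step 7
Initially T: 21, now '.': 29
Total burnt (originally-T cells now '.'): 20

Answer: 20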